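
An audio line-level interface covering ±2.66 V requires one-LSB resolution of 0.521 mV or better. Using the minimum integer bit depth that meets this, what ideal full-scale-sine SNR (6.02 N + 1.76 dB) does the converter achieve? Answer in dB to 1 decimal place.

The full-scale span is 2.66 − (-2.66) = 5.32 V.
Need 2^N ≥ 5.32 V / 0.521 mV = 10210 → N_min = 14.
Ideal SNR at N = 14: 6.02·14 + 1.76 = 86.0 dB.

86.0 dB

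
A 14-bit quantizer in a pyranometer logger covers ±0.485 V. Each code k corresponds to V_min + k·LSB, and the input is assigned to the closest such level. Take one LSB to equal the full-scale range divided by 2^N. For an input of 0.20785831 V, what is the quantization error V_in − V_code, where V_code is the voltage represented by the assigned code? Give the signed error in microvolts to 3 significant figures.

−7.29 µV

Span: 0.485 V − (-0.485 V) = 0.97 V. LSB = 0.97 V / 2^14 ≈ 59.20 µV.
Position in LSBs: (0.20785831 − (-0.485)) × 16384/0.97 = 11702.8769; rounding gives k = 11703.
Reconstructed level: -0.485 + 11703 × 0.97/16384 V = 0.20786560059 V.
e = 0.20785831 − (0.20786560059) = −7.29 µV.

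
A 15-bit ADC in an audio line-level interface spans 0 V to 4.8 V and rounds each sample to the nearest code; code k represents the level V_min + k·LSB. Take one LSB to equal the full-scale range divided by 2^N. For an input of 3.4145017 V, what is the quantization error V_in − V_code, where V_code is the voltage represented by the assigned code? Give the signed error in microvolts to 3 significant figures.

Range is 4.8 V. LSB = 4.8 V / 2^15 ≈ 146.5 µV.
(3.4145017 − (0)) / LSB = 3.4145017 × 32768/4.8 = 23309.6649. Nearest integer: k = 23310.
Reconstructed level: 0 + 23310 × 4.8/32768 V = 3.4145507813 V.
Error = V_in − V_code = 3.4145017 − (3.4145507813) = −49.1 µV.

−49.1 µV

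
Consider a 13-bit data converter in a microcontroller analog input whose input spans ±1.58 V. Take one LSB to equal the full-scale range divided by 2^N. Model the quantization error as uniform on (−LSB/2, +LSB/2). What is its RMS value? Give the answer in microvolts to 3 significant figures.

111 µV

Span: 1.58 V − (-1.58 V) = 3.16 V.
LSB = 3.16 V / 2^13 = 385.74 µV.
RMS of a uniform error over width LSB is LSB/√12 = 111 µV.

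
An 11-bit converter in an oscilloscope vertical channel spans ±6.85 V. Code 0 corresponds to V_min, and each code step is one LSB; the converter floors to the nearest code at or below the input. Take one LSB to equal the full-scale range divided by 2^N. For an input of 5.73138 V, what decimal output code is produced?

1880

Span: 6.85 V − (-6.85 V) = 13.7 V. LSB = 13.7 V / 2^11 ≈ 6.689 mV.
code = ⌊(V_in − V_min)/LSB⌋ = ⌊(V_in − V_min) × 2^11 / range⌋
     = ⌊(5.73138 − (-6.85)) × 2048 / 13.7⌋ = ⌊12.58138 × 2048/13.7⌋
     = ⌊1880.779⌋ = 1880.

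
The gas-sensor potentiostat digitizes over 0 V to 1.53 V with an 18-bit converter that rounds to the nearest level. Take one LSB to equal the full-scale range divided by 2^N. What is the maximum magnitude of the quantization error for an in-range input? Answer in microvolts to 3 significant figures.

2.92 µV

V_FS = 1.53 V.
One LSB is 1.53 V / 262144 = 5.8365 µV.
Worst-case error for round-to-nearest is half an LSB: 2.92 µV.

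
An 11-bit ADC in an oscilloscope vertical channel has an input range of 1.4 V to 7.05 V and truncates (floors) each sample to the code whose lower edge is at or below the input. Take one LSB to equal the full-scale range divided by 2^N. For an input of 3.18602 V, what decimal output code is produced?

647

Full-scale range = 7.05 V − (1.4 V) = 5.65 V. LSB = 5.65 V / 2^11 ≈ 2.759 mV.
V_in − V_min = 3.18602 − (1.4) = 1.78602 V.
Divide by LSB: 1.78602 × 2048/5.65 = 647.3927.
Truncating gives code 647.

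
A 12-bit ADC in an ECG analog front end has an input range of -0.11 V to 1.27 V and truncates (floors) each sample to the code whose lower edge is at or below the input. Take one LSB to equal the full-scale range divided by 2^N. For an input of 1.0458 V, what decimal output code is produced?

3430

Span: 1.27 V − (-0.11 V) = 1.38 V. LSB = 1.38 V / 2^12 ≈ 336.9 µV.
code = ⌊(V_in − V_min)/LSB⌋ = ⌊(V_in − V_min) × 2^12 / range⌋
     = ⌊(1.0458 − (-0.11)) × 4096 / 1.38⌋ = ⌊1.1558 × 4096/1.38⌋
     = ⌊3430.548⌋ = 3430.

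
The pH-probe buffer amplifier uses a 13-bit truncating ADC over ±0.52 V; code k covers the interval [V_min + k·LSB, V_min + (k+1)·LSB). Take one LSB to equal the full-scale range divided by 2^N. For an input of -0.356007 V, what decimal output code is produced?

1291

Range = 0.52 − (-0.52) = 1.04 V. LSB = 1.04 V / 2^13 ≈ 127.0 µV.
V_in − V_min = -0.356007 − (-0.52) = 0.163993 V.
Divide by LSB: 0.163993 × 8192/1.04 = 1291.7602.
Truncating gives code 1291.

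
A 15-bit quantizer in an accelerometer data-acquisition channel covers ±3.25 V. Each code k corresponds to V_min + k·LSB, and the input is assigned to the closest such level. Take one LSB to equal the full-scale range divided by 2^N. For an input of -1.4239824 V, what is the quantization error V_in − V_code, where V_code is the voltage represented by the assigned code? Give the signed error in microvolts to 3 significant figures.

Span: 3.25 V − (-3.25 V) = 6.5 V. LSB = 6.5 V / 2^15 ≈ 198.4 µV.
(V_in − V_min)/LSB = (-1.4239824 − (-3.25)) × 32768/6.5 = 9205.3761 → nearest code k = 9205.
V_code = V_min + k × range/2^15 = -3.25 + 9205 × 6.5/32768 = -1.4240570068 V.
e = -1.4239824 − (-1.4240570068) = +74.6 µV.

+74.6 µV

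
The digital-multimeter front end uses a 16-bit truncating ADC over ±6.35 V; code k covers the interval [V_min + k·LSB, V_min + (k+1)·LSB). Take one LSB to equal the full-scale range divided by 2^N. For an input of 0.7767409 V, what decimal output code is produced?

Span: 6.35 V − (-6.35 V) = 12.7 V. LSB = 12.7 V / 2^16 ≈ 193.8 µV.
(V_in − V_min) × 2^16/range = (0.7767409 − (-6.35)) × 65536/12.7 = 36776.228.
Floor → code = 36776.

36776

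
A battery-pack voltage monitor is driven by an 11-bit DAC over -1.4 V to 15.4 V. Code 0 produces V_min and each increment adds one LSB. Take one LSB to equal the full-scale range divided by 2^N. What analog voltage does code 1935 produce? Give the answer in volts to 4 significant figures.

14.47 V

The full-scale span is 15.4 − (-1.4) = 16.8 V. LSB = 16.8 V / 2^11.
Output = V_min + (1935/2048) × range = -1.4 + 0.944824 × 16.8 V
      = -1.4 V + 15.8730 V = 14.4730 V.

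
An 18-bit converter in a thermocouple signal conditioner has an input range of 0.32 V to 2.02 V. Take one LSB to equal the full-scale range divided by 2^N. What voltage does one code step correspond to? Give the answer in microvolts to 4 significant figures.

6.485 µV

Full-scale range = 2.02 V − (0.32 V) = 1.7 V.
2^18 = 262144 levels.
One LSB is 1.7 V / 262144 = 6.485 µV.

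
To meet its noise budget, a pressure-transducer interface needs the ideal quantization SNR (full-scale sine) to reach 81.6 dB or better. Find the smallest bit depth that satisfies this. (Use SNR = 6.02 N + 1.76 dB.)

Solving 6.02 N ≥ 81.6 − 1.76: N ≥ 13.262. Round up → N = 14.

14 bits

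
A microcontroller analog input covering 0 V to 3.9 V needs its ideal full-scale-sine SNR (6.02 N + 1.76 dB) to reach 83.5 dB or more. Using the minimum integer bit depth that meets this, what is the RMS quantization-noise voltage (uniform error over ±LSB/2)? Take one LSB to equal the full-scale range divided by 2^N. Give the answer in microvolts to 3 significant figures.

68.7 µV

Span = 3.9 V.
6.02 N + 1.76 ≥ 83.5 gives N ≥ 13.578, so the minimum integer is 14.
LSB = 3.9 V ÷ 2^14 = 3.9/16384 V = 238.04 µV.
V_rms = LSB/√12 = 68.7 µV.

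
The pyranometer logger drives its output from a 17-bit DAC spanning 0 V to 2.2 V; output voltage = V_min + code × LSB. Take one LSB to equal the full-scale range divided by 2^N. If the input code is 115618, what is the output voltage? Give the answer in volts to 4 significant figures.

1.941 V

Range is 2.2 V. LSB = 2.2 V / 2^17.
V_out = V_min + code × LSB = 0 V + 115618 × 2.2 V / 131072
      = 0 + 1.94061 = 1.94061 V.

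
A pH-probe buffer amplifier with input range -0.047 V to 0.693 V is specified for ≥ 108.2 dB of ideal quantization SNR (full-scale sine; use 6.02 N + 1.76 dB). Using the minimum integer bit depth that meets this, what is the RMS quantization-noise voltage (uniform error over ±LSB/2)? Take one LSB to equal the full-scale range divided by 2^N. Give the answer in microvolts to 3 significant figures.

0.815 µV

Span: 0.693 V − (-0.047 V) = 0.74 V.
N ≥ (108.2 − 1.76)/6.02 = 17.681 → N_min = 18.
LSB = 0.74 V / 2^18 = 2.8229 µV.
V_rms = LSB/√12 = 0.815 µV.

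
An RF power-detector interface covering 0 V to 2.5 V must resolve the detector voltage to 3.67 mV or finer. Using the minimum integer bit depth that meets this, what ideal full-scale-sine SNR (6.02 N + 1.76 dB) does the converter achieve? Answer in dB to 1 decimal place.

62.0 dB

Range is 2.5 V.
Required number of levels: 2.5/3.67 mV = 681.20; smallest N with 2^N ≥ that is 10.
Ideal SNR at N = 10: 6.02·10 + 1.76 = 62.0 dB.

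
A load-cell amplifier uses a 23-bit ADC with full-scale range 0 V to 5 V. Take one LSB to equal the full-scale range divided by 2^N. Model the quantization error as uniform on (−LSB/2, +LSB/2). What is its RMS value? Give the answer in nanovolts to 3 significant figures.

172 nV

V_FS = 5 V.
Step size = 5/8388608 V = 0.59605 µV.
RMS of a uniform error over width LSB is LSB/√12 = 172 nV.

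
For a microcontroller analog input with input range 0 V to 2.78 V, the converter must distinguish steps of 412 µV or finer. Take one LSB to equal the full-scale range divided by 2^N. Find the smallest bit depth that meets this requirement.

13 bits

Range is 2.78 V.
Need 2^N ≥ 2.78 V / 412 µV = 6748 → N_min = 13.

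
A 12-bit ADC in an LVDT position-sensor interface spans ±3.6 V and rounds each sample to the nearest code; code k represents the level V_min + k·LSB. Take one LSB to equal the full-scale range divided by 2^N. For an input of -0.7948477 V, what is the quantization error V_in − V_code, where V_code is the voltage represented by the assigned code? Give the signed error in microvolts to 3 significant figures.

Range = 3.6 − (-3.6) = 7.2 V. LSB = 7.2 V / 2^12 ≈ 1.758 mV.
(V_in − V_min)/LSB = (-0.7948477 − (-3.6)) × 4096/7.2 = 1595.8200 → nearest code k = 1596.
Reconstructed level: -3.6 + 1596 × 7.2/4096 V = -0.7945312500 V.
Error = V_in − V_code = -0.7948477 − (-0.7945312500) = −316 µV.

−316 µV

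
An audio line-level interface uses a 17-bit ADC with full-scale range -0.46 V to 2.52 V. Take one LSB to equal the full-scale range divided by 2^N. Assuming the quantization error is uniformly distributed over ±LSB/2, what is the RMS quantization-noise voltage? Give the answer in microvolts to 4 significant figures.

Span: 2.52 V − (-0.46 V) = 2.98 V.
LSB = 2.98 V ÷ 2^17 = 2.98/131072 V = 22.7356 µV.
V_rms = LSB/√12 = 22.7356 µV / √12 = 6.563 µV.

6.563 µV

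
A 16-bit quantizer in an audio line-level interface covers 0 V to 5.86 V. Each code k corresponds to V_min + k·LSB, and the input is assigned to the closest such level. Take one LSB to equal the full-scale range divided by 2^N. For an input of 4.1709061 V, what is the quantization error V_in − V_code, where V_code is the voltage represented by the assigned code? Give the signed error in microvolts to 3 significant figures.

Full-scale range = 5.86 V. LSB = 5.86 V / 2^16 ≈ 89.42 µV.
(4.1709061 − (0)) / LSB = 4.1709061 × 65536/5.86 = 46645.8195. Nearest integer: k = 46646.
Reconstructed level: 0 + 46646 × 5.86/65536 V = 4.1709222412 V.
Error = V_in − V_code = 4.1709061 − (4.1709222412) = −16.1 µV.

−16.1 µV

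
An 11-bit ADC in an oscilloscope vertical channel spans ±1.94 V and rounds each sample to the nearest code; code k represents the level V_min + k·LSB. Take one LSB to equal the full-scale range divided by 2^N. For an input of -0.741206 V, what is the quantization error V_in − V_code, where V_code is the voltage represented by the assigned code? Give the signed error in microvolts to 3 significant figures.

−444 µV

Span: 1.94 V − (-1.94 V) = 3.88 V. LSB = 3.88 V / 2^11 ≈ 1.895 mV.
Position in LSBs: (-0.741206 − (-1.94)) × 2048/3.88 = 632.7655; rounding gives k = 633.
Reconstructed level: -1.94 + 633 × 3.88/2048 V = -0.7407617188 V.
Error = V_in − V_code = -0.741206 − (-0.7407617188) = −444 µV.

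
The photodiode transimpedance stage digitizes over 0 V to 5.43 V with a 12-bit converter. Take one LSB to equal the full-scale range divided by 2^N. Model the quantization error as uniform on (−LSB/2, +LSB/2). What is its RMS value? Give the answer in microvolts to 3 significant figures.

383 µV

Span = 5.43 V.
One LSB is 5.43 V / 4096 = 1.3257 mV.
V_rms = LSB/√12 = 1.3257 mV / √12 = 383 µV.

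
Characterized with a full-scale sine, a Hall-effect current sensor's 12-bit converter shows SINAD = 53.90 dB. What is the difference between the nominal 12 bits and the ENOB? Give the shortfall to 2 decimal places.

3.34 bits

Effective bits = (53.90 − 1.76)/6.02 = 8.6611.
Lost resolution: 12 − 8.6611 = 3.3389 bits.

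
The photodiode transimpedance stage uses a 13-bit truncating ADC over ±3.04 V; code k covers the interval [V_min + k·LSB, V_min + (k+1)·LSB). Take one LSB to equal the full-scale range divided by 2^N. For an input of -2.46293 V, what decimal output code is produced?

777

Range = 3.04 − (-3.04) = 6.08 V. LSB = 6.08 V / 2^13 ≈ 0.7422 mV.
V_in − V_min = -2.46293 − (-3.04) = 0.57707 V.
Divide by LSB: 0.57707 × 8192/6.08 = 777.5259.
Truncating gives code 777.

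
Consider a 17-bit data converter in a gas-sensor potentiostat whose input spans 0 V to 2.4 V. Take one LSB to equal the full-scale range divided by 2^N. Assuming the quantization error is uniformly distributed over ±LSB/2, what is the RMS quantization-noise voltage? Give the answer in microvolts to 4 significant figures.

5.286 µV

Span = 2.4 V.
Step size = 2.4/131072 V = 18.3105 µV.
V_rms = LSB/√12 = 18.3105 µV / √12 = 5.286 µV.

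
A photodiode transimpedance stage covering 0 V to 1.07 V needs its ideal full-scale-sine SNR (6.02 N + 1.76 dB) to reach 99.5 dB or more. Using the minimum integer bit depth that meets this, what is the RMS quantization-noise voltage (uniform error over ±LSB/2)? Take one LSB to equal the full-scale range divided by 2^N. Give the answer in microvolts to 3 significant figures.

Full-scale range = 1.07 V.
Required N = ⌈(99.5 − 1.76)/6.02⌉ = ⌈16.236⌉ = 17.
Step size = 1.07/131072 V = 8.1635 µV.
RMS noise = LSB/√12 = 2.36 µV.

2.36 µV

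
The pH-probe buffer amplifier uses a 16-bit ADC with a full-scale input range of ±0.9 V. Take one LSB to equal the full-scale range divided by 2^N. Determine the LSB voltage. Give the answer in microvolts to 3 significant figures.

Span: 0.9 V − (-0.9 V) = 1.8 V.
Number of codes = 2^16 = 65536.
One LSB is 1.8 V / 65536 = 27.5 µV.

27.5 µV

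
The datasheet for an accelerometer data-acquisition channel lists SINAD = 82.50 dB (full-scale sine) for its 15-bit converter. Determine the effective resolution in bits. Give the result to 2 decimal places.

Inverting SNR = 6.02 N + 1.76: N_eff = (82.50 − 1.76)/6.02 = 13.4120.

13.41 bits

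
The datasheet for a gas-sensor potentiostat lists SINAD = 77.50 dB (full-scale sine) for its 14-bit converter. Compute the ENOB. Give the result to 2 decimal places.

12.58 bits

ENOB = (SINAD − 1.76) / 6.02 = (77.50 − 1.76) / 6.02 = 75.74 / 6.02 = 12.5814.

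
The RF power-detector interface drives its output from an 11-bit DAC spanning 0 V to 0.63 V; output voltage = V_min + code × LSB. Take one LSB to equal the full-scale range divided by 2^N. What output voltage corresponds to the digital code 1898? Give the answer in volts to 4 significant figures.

Range is 0.63 V. LSB = 0.63 V / 2^11.
V_out = V_min + code × LSB = 0 V + 1898 × 0.63 V / 2048
      = 0 + 0.583857 = 0.583857 V.

0.5839 V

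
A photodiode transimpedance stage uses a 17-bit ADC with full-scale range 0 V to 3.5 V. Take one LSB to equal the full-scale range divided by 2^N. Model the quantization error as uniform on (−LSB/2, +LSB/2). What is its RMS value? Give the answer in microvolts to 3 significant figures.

V_FS = 3.5 V.
LSB = 3.5 V / 2^17 = 26.703 µV.
For a uniform distribution on [−LSB/2, +LSB/2], V_rms = LSB/√12 = 26.703 µV/3.4641 = 7.71 µV.

7.71 µV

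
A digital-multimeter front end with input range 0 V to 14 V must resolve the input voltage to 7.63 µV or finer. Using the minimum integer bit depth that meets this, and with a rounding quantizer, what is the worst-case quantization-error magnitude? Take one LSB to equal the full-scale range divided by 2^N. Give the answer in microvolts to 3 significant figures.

V_FS = 14 V.
Need 2^N ≥ 14 V / 7.63 µV = 1.835e6 → N_min = 21.
LSB = 14 V / 2^21 = 6.6757 µV.
|e|_max = LSB/2 = 3.34 µV.

3.34 µV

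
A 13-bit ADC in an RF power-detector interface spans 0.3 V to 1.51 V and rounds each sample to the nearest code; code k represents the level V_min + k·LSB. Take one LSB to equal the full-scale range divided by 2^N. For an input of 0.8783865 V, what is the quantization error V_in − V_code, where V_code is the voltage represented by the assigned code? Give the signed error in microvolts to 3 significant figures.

−26.6 µV

Span: 1.51 V − (0.3 V) = 1.21 V. LSB = 1.21 V / 2^13 ≈ 147.7 µV.
(0.8783865 − (0.3)) / LSB = 0.5783865 × 8192/1.21 = 3915.8200. Nearest integer: k = 3916.
V_code = V_min + k × range/2^13 = 0.3 + 3916 × 1.21/8192 = 0.8784130859 V.
V_in − V_code = 0.8783865 − (0.8784130859) = −26.6 µV.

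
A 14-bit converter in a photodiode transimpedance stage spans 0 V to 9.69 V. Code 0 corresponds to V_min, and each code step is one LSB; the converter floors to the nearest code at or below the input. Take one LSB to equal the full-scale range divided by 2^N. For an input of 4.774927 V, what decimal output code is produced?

8073

Span = 9.69 V. LSB = 9.69 V / 2^14 ≈ 0.5914 mV.
code = ⌊(V_in − V_min)/LSB⌋ = ⌊(V_in − V_min) × 2^14 / range⌋
     = ⌊(4.774927 − (0)) × 16384 / 9.69⌋ = ⌊4.774927 × 16384/9.69⌋
     = ⌊8073.520⌋ = 8073.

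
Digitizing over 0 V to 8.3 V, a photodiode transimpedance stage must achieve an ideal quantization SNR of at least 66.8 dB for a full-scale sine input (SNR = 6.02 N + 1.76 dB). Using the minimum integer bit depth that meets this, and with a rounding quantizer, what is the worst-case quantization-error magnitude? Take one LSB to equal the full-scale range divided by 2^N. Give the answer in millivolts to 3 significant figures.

Span = 8.3 V.
N ≥ (66.8 − 1.76)/6.02 = 10.804 → N_min = 11.
LSB = 8.3 V ÷ 2^11 = 8.3/2048 V = 4.0527 mV.
|e|_max = LSB/2 = 2.03 mV.

2.03 mV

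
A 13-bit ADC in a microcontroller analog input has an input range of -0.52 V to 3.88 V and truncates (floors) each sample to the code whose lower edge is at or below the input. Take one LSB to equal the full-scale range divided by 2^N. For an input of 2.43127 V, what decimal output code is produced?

Span: 3.88 V − (-0.52 V) = 4.4 V. LSB = 4.4 V / 2^13 ≈ 0.5371 mV.
V_in − V_min = 2.43127 − (-0.52) = 2.95127 V.
Divide by LSB: 2.95127 × 8192/4.4 = 5494.7281.
Truncating gives code 5494.

5494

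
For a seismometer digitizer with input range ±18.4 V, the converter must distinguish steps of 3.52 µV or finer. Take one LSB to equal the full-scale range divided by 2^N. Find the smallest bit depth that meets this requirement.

24 bits

The full-scale span is 18.4 − (-18.4) = 36.8 V.
Need 2^N ≥ 36.8 V / 3.52 µV = 1.045e7 → N_min = 24.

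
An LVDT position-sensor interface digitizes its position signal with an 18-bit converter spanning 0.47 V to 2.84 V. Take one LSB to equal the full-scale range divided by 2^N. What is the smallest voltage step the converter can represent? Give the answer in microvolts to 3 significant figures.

Range = 2.84 − (0.47) = 2.37 V.
There are 2^18 = 262144 steps.
One LSB is 2.37 V / 262144 = 9.04 µV.

9.04 µV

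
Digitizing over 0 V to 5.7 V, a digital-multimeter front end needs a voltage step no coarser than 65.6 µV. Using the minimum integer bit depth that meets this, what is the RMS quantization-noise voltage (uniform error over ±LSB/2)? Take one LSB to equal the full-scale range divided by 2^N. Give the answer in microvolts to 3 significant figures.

Range is 5.7 V.
Required number of levels: 5.7/65.6 µV = 86890; smallest N with 2^N ≥ that is 17.
One LSB is 5.7 V / 131072 = 43.488 µV.
RMS noise = LSB/√12 = 12.6 µV.

12.6 µV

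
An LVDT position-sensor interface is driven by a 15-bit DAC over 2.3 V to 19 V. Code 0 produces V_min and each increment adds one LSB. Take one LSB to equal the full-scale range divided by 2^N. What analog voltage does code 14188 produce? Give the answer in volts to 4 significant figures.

9.531 V

The full-scale span is 19 − (2.3) = 16.7 V. LSB = 16.7 V / 2^15.
V_out = V_min + code × LSB = 2.3 V + 14188 × 16.7 V / 32768
      = 2.3 V + 7.23082 V = 9.53082 V.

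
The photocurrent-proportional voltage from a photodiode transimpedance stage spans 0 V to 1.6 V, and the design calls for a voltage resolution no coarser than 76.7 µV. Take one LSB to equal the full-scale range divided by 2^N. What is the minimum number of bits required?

Span = 1.6 V.
Need 2^N ≥ 1.6 V / 76.7 µV = 20860 → N_min = 15.

15 bits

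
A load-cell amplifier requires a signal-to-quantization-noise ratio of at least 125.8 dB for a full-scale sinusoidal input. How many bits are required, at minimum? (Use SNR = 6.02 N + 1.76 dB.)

21 bits

N ≥ (125.8 − 1.76)/6.02 = 20.605 → N_min = 21.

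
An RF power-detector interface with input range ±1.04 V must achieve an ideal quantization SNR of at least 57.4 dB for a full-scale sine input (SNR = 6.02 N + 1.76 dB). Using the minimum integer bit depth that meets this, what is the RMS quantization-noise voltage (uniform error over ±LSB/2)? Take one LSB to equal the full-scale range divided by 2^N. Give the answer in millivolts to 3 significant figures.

0.586 mV

The full-scale span is 1.04 − (-1.04) = 2.08 V.
Solving 6.02 N ≥ 57.4 − 1.76: N ≥ 9.243. Round up → N = 10.
Step size = 2.08/1024 V = 2.0313 mV.
σ_q = LSB/√12 = 2.0313 mV/3.4641 = 0.586 mV.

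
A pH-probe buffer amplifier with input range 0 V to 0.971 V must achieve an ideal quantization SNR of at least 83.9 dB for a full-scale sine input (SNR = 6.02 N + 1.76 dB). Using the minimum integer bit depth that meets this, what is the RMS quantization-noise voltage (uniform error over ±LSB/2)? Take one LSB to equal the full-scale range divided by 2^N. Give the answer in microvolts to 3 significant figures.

V_FS = 0.971 V.
N ≥ (83.9 − 1.76)/6.02 = 13.645 → N_min = 14.
LSB = 0.971 V ÷ 2^14 = 0.971/16384 V = 59.265 µV.
V_rms = LSB/√12 = 17.1 µV.

17.1 µV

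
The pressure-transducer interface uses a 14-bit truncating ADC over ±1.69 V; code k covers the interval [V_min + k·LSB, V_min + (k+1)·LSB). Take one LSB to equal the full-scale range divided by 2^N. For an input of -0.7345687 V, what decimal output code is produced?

Span: 1.69 V − (-1.69 V) = 3.38 V. LSB = 3.38 V / 2^14 ≈ 206.3 µV.
(V_in − V_min) × 2^14/range = (-0.7345687 − (-1.69)) × 16384/3.38 = 4631.298.
Floor → code = 4631.

4631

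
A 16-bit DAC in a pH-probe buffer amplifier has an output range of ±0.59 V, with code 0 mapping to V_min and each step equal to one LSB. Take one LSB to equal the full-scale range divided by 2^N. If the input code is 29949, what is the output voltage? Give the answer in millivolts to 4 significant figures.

-50.76 mV

The full-scale span is 0.59 − (-0.59) = 1.18 V. LSB = 1.18 V / 2^16.
Output = V_min + (29949/65536) × range = -0.59 + 0.456985 × 1.18 V
      = -0.59 + 0.539243 = -0.0507571 V.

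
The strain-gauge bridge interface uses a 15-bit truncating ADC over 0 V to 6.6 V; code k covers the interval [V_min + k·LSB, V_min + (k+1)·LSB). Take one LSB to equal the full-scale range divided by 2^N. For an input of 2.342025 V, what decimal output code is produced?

Range is 6.6 V. LSB = 6.6 V / 2^15 ≈ 201.4 µV.
(V_in − V_min) × 2^15/range = (2.342025 − (0)) × 32768/6.6 = 11627.799.
Floor → code = 11627.

11627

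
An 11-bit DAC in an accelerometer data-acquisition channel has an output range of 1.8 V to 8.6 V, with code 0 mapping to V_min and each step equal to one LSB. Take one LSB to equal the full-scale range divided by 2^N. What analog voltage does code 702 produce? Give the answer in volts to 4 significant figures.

Full-scale range = 8.6 V − (1.8 V) = 6.8 V. LSB = 6.8 V / 2^11.
V_out = V_min + code × LSB = 1.8 V + 702 × 6.8 V / 2048
      = 1.8 + 2.33086 = 4.13086 V.

4.131 V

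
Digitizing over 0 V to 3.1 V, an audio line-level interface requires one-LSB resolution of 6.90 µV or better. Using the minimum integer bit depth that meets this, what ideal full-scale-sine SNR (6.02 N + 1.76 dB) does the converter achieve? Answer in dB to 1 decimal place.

Full-scale range = 3.1 V.
Levels needed ≥ 3.1/6.90 µV = 449300. 2^19 = 524288 suffices, so N_min = 19.
6.02(19) + 1.76 = 116.14 dB.

116.1 dB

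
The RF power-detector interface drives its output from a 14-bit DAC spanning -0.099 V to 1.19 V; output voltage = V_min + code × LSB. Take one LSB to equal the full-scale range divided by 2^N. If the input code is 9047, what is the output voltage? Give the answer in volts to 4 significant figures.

Span: 1.19 V − (-0.099 V) = 1.289 V. LSB = 1.289 V / 2^14.
V_out = V_min + code × LSB = -0.099 V + 9047 × 1.289 V / 16384
      = -0.099 + 0.711767 = 0.612767 V.

0.6128 V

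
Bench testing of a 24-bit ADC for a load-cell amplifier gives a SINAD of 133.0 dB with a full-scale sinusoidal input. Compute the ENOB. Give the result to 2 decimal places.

ENOB = (133.0 − 1.76)/6.02 = 21.8007 bits.

21.80 bits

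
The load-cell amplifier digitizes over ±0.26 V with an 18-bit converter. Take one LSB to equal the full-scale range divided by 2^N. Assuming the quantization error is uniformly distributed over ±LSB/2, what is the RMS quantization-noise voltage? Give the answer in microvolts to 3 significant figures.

0.573 µV

Span: 0.26 V − (-0.26 V) = 0.52 V.
One LSB is 0.52 V / 262144 = 1.9836 µV.
σ_q = LSB/√12 = 1.9836 µV/3.4641 = 0.573 µV.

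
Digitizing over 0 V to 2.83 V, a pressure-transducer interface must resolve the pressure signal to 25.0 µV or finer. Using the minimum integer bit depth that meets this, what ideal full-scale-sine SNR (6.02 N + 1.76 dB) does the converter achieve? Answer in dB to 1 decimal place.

V_FS = 2.83 V.
Need 2^N ≥ 2.83 V / 25.0 µV = 113200 → N_min = 17.
SNR = 6.02 × 17 + 1.76 = 104.10 dB.

104.1 dB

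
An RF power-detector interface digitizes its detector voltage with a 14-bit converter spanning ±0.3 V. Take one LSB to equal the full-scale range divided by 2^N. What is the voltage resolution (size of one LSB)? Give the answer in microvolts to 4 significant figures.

The full-scale span is 0.3 − (-0.3) = 0.6 V.
There are 2^14 = 16384 steps.
One LSB is 0.6 V / 16384 = 36.62 µV.

36.62 µV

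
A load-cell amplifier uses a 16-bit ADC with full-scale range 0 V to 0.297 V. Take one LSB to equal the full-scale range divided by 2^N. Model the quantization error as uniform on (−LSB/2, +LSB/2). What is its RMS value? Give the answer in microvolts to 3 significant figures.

Full-scale range = 0.297 V.
Step size = 0.297/65536 V = 4.5319 µV.
V_rms = LSB/√12 = 4.5319 µV / √12 = 1.31 µV.

1.31 µV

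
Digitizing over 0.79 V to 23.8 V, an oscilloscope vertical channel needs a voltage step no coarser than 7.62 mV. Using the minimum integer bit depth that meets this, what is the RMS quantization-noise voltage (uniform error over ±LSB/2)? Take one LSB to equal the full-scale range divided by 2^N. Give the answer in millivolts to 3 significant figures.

1.62 mV

The full-scale span is 23.8 − (0.79) = 23.01 V.
Required number of levels: 23.01/7.62 mV = 3019.7; smallest N with 2^N ≥ that is 12.
LSB = 23.01 V / 2^12 = 5.6177 mV.
RMS noise = LSB/√12 = 1.62 mV.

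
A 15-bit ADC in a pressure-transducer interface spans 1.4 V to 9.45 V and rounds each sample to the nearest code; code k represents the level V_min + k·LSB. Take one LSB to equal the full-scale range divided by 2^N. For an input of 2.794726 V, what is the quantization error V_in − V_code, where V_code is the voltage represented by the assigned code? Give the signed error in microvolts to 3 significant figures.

+77.3 µV

Full-scale range = 9.45 V − (1.4 V) = 8.05 V. LSB = 8.05 V / 2^15 ≈ 245.7 µV.
Position in LSBs: (2.794726 − (1.4)) × 32768/8.05 = 5677.3145; rounding gives k = 5677.
Reconstructed level: 1.4 + 5677 × 8.05/32768 V = 2.7946487427 V.
Error = V_in − V_code = 2.794726 − (2.7946487427) = +77.3 µV.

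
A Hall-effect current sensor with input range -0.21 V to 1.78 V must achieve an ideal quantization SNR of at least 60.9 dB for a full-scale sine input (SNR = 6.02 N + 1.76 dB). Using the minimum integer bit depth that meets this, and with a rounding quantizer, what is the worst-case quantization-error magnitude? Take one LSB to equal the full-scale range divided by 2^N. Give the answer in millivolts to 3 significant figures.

The full-scale span is 1.78 − (-0.21) = 1.99 V.
6.02 N + 1.76 ≥ 60.9 gives N ≥ 9.824, so the minimum integer is 10.
One LSB is 1.99 V / 1024 = 1.9434 mV.
Half an LSB is 0.972 mV.

0.972 mV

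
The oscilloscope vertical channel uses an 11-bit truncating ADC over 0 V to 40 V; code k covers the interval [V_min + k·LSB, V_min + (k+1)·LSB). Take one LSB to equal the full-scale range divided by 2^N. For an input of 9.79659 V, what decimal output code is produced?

501

Full-scale range = 40 V. LSB = 40 V / 2^11 ≈ 19.53 mV.
V_in − V_min = 9.79659 − (0) = 9.79659 V.
Divide by LSB: 9.79659 × 2048/40 = 501.5854.
Truncating gives code 501.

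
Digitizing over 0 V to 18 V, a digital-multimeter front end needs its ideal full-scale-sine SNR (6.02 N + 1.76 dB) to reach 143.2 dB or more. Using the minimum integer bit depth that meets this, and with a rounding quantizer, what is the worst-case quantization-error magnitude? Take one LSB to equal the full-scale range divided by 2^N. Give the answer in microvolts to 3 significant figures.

Range is 18 V.
Solving 6.02 N ≥ 143.2 − 1.76: N ≥ 23.495. Round up → N = 24.
LSB = 18 V / 2^24 = 1.0729 µV.
Max error for round-to-nearest is LSB/2 = 0.536 µV.

0.536 µV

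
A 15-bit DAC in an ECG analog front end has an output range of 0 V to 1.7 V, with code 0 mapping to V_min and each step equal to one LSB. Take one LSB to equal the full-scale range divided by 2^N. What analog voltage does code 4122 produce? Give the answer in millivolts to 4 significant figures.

213.8 mV

V_FS = 1.7 V. LSB = 1.7 V / 2^15.
V_out = 0 + 4122 × (1.7/32768) V
      = 0 V + 0.213849 V = 0.213849 V.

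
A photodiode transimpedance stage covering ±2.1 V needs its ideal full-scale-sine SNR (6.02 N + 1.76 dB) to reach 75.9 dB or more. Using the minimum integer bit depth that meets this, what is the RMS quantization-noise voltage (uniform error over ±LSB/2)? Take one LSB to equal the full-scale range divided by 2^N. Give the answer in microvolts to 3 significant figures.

148 µV

Span: 2.1 V − (-2.1 V) = 4.2 V.
Required N = ⌈(75.9 − 1.76)/6.02⌉ = ⌈12.316⌉ = 13.
One LSB is 4.2 V / 8192 = 0.51270 mV.
V_rms = LSB/√12 = 148 µV.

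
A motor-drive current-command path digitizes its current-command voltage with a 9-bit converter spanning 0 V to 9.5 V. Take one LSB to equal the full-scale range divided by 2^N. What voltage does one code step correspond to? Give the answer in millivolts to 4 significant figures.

Span = 9.5 V.
Number of codes = 2^9 = 512.
Step size = 9.5/512 V = 18.55 mV.

18.55 mV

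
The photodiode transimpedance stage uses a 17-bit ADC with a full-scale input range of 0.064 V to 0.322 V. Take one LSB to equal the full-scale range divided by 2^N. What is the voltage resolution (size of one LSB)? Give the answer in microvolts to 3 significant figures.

1.97 µV

Full-scale range = 0.322 V − (0.064 V) = 0.258 V.
Number of codes = 2^17 = 131072.
LSB = 0.258 V / 2^17 = 1.97 µV.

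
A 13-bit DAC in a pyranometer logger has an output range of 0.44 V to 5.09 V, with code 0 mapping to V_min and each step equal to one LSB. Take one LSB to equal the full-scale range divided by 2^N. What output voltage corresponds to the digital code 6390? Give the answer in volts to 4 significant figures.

4.067 V

Span: 5.09 V − (0.44 V) = 4.65 V. LSB = 4.65 V / 2^13.
V_out = 0.44 + 6390 × (4.65/8192) V
      = 0.44 + 3.62714 = 4.06714 V.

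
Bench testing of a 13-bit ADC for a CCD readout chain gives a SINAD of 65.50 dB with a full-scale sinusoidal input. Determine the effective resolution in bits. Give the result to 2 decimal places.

(65.50 − 1.76) / 6.02 = 63.74/6.02 = 10.5880 effective bits.

10.59 bits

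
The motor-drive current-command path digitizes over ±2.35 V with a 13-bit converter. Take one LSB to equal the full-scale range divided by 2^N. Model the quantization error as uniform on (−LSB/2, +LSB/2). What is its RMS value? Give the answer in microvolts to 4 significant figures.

165.6 µV

The full-scale span is 2.35 − (-2.35) = 4.7 V.
LSB = 4.7 V / 2^13 = 0.573730 mV.
V_rms = LSB/√12 = 0.573730 mV / √12 = 165.6 µV.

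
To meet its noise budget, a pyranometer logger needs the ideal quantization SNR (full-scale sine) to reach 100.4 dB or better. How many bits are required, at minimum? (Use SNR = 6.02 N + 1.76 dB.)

17 bits

Solving 6.02 N ≥ 100.4 − 1.76: N ≥ 16.385. Round up → N = 17.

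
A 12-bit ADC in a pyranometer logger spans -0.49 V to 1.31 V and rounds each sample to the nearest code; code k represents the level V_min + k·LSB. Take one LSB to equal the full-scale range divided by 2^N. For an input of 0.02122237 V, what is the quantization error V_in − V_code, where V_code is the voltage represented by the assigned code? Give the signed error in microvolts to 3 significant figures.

Full-scale range = 1.31 V − (-0.49 V) = 1.8 V. LSB = 1.8 V / 2^12 ≈ 439.5 µV.
(0.02122237 − (-0.49)) / LSB = 0.51122237 × 4096/1.8 = 1163.3149. Nearest integer: k = 1163.
V_code = -0.49 + (1163/4096) × 1.8 = 0.02108398438 V.
V_in − V_code = 0.02122237 − (0.02108398438) = +138 µV.

+138 µV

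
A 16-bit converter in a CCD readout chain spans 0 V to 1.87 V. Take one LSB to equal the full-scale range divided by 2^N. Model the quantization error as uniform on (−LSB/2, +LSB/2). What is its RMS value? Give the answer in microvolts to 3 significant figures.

8.24 µV

Full-scale range = 1.87 V.
LSB = 1.87 V ÷ 2^16 = 1.87/65536 V = 28.534 µV.
RMS of a uniform error over width LSB is LSB/√12 = 8.24 µV.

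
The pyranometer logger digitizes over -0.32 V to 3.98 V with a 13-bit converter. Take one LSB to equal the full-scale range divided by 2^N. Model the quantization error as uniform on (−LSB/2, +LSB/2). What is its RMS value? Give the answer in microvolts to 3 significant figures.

The full-scale span is 3.98 − (-0.32) = 4.3 V.
LSB = 4.3 V ÷ 2^13 = 4.3/8192 V = 0.52490 mV.
For a uniform distribution on [−LSB/2, +LSB/2], V_rms = LSB/√12 = 0.52490 mV/3.4641 = 152 µV.

152 µV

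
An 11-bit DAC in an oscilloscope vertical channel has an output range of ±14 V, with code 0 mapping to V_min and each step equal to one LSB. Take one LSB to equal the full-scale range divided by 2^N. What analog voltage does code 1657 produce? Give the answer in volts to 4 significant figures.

8.654 V

Range = 14 − (-14) = 28 V. LSB = 28 V / 2^11.
Output = V_min + (1657/2048) × range = -14 + 0.809082 × 28 V
      = -14 V + 22.6543 V = 8.65430 V.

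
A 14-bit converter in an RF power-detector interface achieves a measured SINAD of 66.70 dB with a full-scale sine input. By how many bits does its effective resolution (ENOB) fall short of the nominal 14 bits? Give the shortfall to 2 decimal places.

3.21 bits

Effective bits = (66.70 − 1.76)/6.02 = 10.7874.
Shortfall = 14 − 10.7874 = 3.2126 bits.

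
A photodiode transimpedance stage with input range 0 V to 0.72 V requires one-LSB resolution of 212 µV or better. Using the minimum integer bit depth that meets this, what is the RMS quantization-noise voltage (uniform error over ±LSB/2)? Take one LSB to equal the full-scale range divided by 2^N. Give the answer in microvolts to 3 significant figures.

50.7 µV

Span = 0.72 V.
Required number of levels: 0.72/212 µV = 3396.2; smallest N with 2^N ≥ that is 12.
LSB = 0.72 V ÷ 2^12 = 0.72/4096 V = 175.78 µV.
σ_q = LSB/√12 = 175.78 µV/3.4641 = 50.7 µV.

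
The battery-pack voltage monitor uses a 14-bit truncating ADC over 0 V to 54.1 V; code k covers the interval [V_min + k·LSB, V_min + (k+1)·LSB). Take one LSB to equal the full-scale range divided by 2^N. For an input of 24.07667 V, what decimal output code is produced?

7291

Range is 54.1 V. LSB = 54.1 V / 2^14 ≈ 3.302 mV.
code = ⌊(V_in − V_min)/LSB⌋ = ⌊(V_in − V_min) × 2^14 / range⌋
     = ⌊(24.07667 − (0)) × 16384 / 54.1⌋ = ⌊24.07667 × 16384/54.1⌋
     = ⌊7291.537⌋ = 7291.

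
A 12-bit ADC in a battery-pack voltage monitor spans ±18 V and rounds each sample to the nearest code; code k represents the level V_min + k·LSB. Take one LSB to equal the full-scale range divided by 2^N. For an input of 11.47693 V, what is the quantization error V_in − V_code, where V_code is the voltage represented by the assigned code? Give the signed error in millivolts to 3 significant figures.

−1.59 mV

Range = 18 − (-18) = 36 V. LSB = 36 V / 2^12 ≈ 8.789 mV.
Position in LSBs: (11.47693 − (-18)) × 4096/36 = 3353.8196; rounding gives k = 3354.
V_code = -18 + (3354/4096) × 36 = 11.47851563 V.
e = 11.47693 − (11.47851563) = −1.59 mV.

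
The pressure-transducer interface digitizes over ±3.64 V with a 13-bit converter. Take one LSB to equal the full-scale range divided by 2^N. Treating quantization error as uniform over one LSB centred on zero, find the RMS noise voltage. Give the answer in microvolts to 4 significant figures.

256.5 µV

Full-scale range = 3.64 V − (-3.64 V) = 7.28 V.
LSB = 7.28 V ÷ 2^13 = 7.28/8192 V = 0.888672 mV.
V_rms = LSB/√12 = 0.888672 mV / √12 = 256.5 µV.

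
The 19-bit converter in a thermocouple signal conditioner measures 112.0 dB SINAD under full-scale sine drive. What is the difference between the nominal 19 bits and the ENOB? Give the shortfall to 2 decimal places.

N_eff = (112.0 − 1.76)/6.02 = 18.3123 bits.
Shortfall = 19 − 18.3123 = 0.6877 bits.

0.69 bits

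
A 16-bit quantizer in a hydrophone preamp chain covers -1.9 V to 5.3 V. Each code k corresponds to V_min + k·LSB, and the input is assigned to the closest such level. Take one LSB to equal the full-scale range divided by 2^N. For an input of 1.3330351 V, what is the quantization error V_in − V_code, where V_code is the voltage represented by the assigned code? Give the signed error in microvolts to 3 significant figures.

Range = 5.3 − (-1.9) = 7.2 V. LSB = 7.2 V / 2^16 ≈ 109.9 µV.
(V_in − V_min)/LSB = (1.3330351 − (-1.9)) × 65536/7.2 = 29427.8039 → nearest code k = 29428.
V_code = V_min + k × range/2^16 = -1.9 + 29428 × 7.2/65536 = 1.3330566406 V.
V_in − V_code = 1.3330351 − (1.3330566406) = −21.5 µV.

−21.5 µV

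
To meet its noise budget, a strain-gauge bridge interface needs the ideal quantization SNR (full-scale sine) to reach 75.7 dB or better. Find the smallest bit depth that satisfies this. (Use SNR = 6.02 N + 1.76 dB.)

13 bits

6.02 N + 1.76 ≥ 75.7 gives N ≥ 12.282, so the minimum integer is 13.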